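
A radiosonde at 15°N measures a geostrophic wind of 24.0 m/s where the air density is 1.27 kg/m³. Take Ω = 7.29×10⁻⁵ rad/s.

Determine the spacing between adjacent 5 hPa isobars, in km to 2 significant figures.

Coriolis parameter at 15°N:
f = 2Ω sin φ = 2 × 7.29×10⁻⁵ × sin 15° = 3.77×10⁻⁵ s⁻¹
Geostrophic balance rearranged: |∂P/∂n| = f ρ V_g
|∂P/∂n| = 3.77×10⁻⁵ × 1.27 × 24.0 = 1.15×10⁻³ Pa/m
Isobar spacing: Δn = ΔP/|∂P/∂n| = 500 Pa / 1.15×10⁻³ Pa/m = 434712 m ≈ 430 km

430 km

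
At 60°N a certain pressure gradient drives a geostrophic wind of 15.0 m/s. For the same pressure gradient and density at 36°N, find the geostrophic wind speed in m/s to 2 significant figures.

22 m/s

With the same pressure gradient and density, V_g ∝ 1/f ∝ 1/sin φ.
V₂ = V₁ · sin φ₁ / sin φ₂ = 15.0 × sin 60° / sin 36°
V₂ = 15.0 × 0.8660/0.5878 = 22 m/s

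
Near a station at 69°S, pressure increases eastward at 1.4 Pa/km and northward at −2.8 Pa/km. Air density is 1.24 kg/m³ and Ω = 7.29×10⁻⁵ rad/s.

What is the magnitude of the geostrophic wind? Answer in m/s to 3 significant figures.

18.5 m/s

Coriolis parameter at 69°S:
f = 2Ω sin φ = 2 × 7.29×10⁻⁵ × sin 69° = 1.36×10⁻⁴ s⁻¹
In the Southern Hemisphere f is negative: f = −1.36×10⁻⁴ s⁻¹.
Component geostrophic relations (x east, y north):
u_g = −(1/(fρ)) ∂P/∂y,  v_g = (1/(fρ)) ∂P/∂x
u_g = −(−2.8×10⁻³)/(−1.36×10⁻⁴ × 1.24) = −16.6 m/s;  v_g = (1.4×10⁻³)/(−1.36×10⁻⁴ × 1.24) = −8.29 m/s
|V_g| = √(u_g² + v_g²) = 18.5 m/s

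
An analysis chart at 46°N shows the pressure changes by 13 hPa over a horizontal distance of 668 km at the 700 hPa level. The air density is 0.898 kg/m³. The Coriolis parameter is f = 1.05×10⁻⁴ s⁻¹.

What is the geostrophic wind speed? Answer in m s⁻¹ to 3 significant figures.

20.6 m s⁻¹

Pressure gradient: |∂P/∂n| = 1300 Pa / 668000 m = 1.95×10⁻³ Pa/m
Geostrophic balance (pressure-gradient force = Coriolis force):
V_g = (1/(fρ)) |∂P/∂n| = 1.95×10⁻³ / (1.05×10⁻⁴ × 0.898) = 20.6 m/s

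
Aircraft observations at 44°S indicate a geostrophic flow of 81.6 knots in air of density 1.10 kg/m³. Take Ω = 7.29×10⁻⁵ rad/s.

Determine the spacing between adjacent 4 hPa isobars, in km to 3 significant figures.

Coriolis parameter at 44°S:
f = 2Ω sin φ = 2 × 7.29×10⁻⁵ × sin 44° = 1.01×10⁻⁴ s⁻¹
Wind speed in SI: 81.6 knots = 42.0 m/s
Geostrophic balance rearranged: |∂P/∂n| = f ρ V_g
|∂P/∂n| = 1.01×10⁻⁴ × 1.10 × 42.0 = 4.68×10⁻³ Pa/m
Isobar spacing: Δn = ΔP/|∂P/∂n| = 400 Pa / 4.68×10⁻³ Pa/m = 85528 m ≈ 85.5 km

85.5 km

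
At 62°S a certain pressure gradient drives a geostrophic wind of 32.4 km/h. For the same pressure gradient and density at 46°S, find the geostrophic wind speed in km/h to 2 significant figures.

With the same pressure gradient and density, V_g ∝ 1/f ∝ 1/sin φ.
V₂ = V₁ · sin φ₁ / sin φ₂ = 32.4 × sin 62° / sin 46°
V₂ = 32.4 × 0.8829/0.7193 = 40 km/h

40 km/h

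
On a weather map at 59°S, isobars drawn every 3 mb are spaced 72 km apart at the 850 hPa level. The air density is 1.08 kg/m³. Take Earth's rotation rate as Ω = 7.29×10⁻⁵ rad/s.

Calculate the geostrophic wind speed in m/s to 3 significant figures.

Coriolis parameter at 59°S:
f = 2Ω sin φ = 2 × 7.29×10⁻⁵ × sin 59° = 1.25×10⁻⁴ s⁻¹
Pressure gradient: |∂P/∂n| = 300 Pa / 72000 m = 4.17×10⁻³ Pa/m
Geostrophic balance (pressure-gradient force = Coriolis force):
V_g = (1/(fρ)) |∂P/∂n| = 4.17×10⁻³ / (1.25×10⁻⁴ × 1.08) = 30.9 m/s

30.9 m/s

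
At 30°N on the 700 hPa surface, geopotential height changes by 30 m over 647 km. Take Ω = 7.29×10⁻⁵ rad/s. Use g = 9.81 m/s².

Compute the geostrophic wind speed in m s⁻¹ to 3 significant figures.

6.24 m s⁻¹

Coriolis parameter at 30°N:
f = 2Ω sin φ = 2 × 7.29×10⁻⁵ × sin 30° = 7.29×10⁻⁵ s⁻¹
Height gradient: |∂Z/∂n| = 30 m / 647000 m = 4.64×10⁻⁵
On a pressure surface, geostrophic balance gives V_g = (g/f)|∂Z/∂n|:
V_g = 9.81 × 4.64×10⁻⁵ / 7.29×10⁻⁵ = 6.24 m/s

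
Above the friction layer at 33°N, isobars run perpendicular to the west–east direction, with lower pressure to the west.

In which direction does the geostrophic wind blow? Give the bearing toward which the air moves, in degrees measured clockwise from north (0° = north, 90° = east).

000°

The pressure-gradient force points toward the west (bearing 270°).
Geostrophic balance: in the Northern Hemisphere the Coriolis force deflects motion to the right, so the geostrophic wind blows 90° to the right of the pressure-gradient force (low pressure on the left).
Rotating 270° by 90° clockwise gives 000° — the wind blows toward the north.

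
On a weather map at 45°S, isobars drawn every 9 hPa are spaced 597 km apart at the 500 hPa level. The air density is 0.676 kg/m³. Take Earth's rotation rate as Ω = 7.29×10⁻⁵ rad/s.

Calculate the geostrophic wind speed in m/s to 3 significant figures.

Coriolis parameter at 45°S:
f = 2Ω sin φ = 2 × 7.29×10⁻⁵ × sin 45° = 1.03×10⁻⁴ s⁻¹
Pressure gradient: |∂P/∂n| = 900 Pa / 597000 m = 1.51×10⁻³ Pa/m
Geostrophic balance (pressure-gradient force = Coriolis force):
V_g = (1/(fρ)) |∂P/∂n| = 1.51×10⁻³ / (1.03×10⁻⁴ × 0.676) = 21.6 m/s

21.6 m/s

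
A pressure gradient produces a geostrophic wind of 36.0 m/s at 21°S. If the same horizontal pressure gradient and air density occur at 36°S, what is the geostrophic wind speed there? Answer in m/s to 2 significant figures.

With the same pressure gradient and density, V_g ∝ 1/f ∝ 1/sin φ.
V₂ = V₁ · sin φ₁ / sin φ₂ = 36.0 × sin 21° / sin 36°
V₂ = 36.0 × 0.3584/0.5878 = 22 m/s

22 m/s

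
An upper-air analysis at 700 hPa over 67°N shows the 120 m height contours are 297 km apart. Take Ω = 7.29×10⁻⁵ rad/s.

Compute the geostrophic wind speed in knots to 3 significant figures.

Coriolis parameter at 67°N:
f = 2Ω sin φ = 2 × 7.29×10⁻⁵ × sin 67° = 1.34×10⁻⁴ s⁻¹
Height gradient: |∂Z/∂n| = 120 m / 297000 m = 4.04×10⁻⁴
On a pressure surface, geostrophic balance gives V_g = (g/f)|∂Z/∂n|:
V_g = 9.81 × 4.04×10⁻⁴ / 1.34×10⁻⁴ = 29.5 m/s
Converting: 29.5 m/s × 1.944 = 57.4 knots

57.4 knots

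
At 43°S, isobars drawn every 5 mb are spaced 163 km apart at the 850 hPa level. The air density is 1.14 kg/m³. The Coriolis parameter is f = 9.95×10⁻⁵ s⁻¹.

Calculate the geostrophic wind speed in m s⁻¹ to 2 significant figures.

27 m s⁻¹

Pressure gradient: |∂P/∂n| = 500 Pa / 163000 m = 3.07×10⁻³ Pa/m
Geostrophic balance (pressure-gradient force = Coriolis force):
V_g = (1/(fρ)) |∂P/∂n| = 3.07×10⁻³ / (9.95×10⁻⁵ × 1.14) = 27.0 m/s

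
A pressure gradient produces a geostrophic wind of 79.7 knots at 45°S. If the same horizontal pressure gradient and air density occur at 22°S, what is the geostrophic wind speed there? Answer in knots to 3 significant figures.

With the same pressure gradient and density, V_g ∝ 1/f ∝ 1/sin φ.
V₂ = V₁ · sin φ₁ / sin φ₂ = 79.7 × sin 45° / sin 22°
V₂ = 79.7 × 0.7071/0.3746 = 150 knots

150 knots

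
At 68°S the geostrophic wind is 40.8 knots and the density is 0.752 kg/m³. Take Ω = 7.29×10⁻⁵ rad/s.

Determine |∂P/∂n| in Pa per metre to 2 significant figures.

Coriolis parameter at 68°S:
f = 2Ω sin φ = 2 × 7.29×10⁻⁵ × sin 68° = 1.35×10⁻⁴ s⁻¹
Wind speed in SI: 40.8 knots = 21.0 m/s
Geostrophic balance rearranged: |∂P/∂n| = f ρ V_g
|∂P/∂n| = 1.35×10⁻⁴ × 0.752 × 21.0 = 2.13×10⁻³ Pa/m

2.1×10⁻³ Pa/m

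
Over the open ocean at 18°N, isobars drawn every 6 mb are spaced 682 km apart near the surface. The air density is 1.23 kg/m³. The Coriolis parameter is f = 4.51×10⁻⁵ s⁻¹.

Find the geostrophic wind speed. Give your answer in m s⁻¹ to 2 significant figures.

16 m s⁻¹

Pressure gradient: |∂P/∂n| = 600 Pa / 682000 m = 8.80×10⁻⁴ Pa/m
Geostrophic balance (pressure-gradient force = Coriolis force):
V_g = (1/(fρ)) |∂P/∂n| = 8.80×10⁻⁴ / (4.51×10⁻⁵ × 1.23) = 15.9 m/s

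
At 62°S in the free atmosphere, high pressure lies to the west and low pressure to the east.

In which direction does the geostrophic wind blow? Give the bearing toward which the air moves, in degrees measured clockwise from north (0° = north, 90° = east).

000°

The pressure-gradient force points toward the east (bearing 090°).
Geostrophic balance: in the Southern Hemisphere the Coriolis force deflects motion to the left, so the geostrophic wind blows 90° to the left of the pressure-gradient force (low pressure on the right).
Rotating 090° by 90° counterclockwise gives 000° — the wind blows toward the north.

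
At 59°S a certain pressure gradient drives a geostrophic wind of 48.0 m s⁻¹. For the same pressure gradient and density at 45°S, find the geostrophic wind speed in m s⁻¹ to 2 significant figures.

58 m s⁻¹

With the same pressure gradient and density, V_g ∝ 1/f ∝ 1/sin φ.
V₂ = V₁ · sin φ₁ / sin φ₂ = 48.0 × sin 59° / sin 45°
V₂ = 48.0 × 0.8572/0.7071 = 58 m s⁻¹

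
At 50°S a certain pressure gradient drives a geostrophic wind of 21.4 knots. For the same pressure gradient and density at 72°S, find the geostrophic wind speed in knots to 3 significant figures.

17.2 knots

With the same pressure gradient and density, V_g ∝ 1/f ∝ 1/sin φ.
V₂ = V₁ · sin φ₁ / sin φ₂ = 21.4 × sin 50° / sin 72°
V₂ = 21.4 × 0.7660/0.9511 = 17.2 knots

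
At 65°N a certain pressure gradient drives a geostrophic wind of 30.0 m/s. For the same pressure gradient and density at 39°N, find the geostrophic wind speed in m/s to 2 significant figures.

With the same pressure gradient and density, V_g ∝ 1/f ∝ 1/sin φ.
V₂ = V₁ · sin φ₁ / sin φ₂ = 30.0 × sin 65° / sin 39°
V₂ = 30.0 × 0.9063/0.6293 = 43 m/s

43 m/s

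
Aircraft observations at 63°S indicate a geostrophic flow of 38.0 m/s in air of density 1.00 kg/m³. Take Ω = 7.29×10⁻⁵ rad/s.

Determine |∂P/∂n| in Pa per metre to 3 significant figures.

4.94×10⁻³ Pa/m

Coriolis parameter at 63°S:
f = 2Ω sin φ = 2 × 7.29×10⁻⁵ × sin 63° = 1.30×10⁻⁴ s⁻¹
Geostrophic balance rearranged: |∂P/∂n| = f ρ V_g
|∂P/∂n| = 1.30×10⁻⁴ × 1.00 × 38.0 = 4.94×10⁻³ Pa/m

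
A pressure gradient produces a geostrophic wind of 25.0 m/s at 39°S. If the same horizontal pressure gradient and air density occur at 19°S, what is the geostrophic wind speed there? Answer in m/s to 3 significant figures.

48.3 m/s

With the same pressure gradient and density, V_g ∝ 1/f ∝ 1/sin φ.
V₂ = V₁ · sin φ₁ / sin φ₂ = 25.0 × sin 39° / sin 19°
V₂ = 25.0 × 0.6293/0.3256 = 48.3 m/s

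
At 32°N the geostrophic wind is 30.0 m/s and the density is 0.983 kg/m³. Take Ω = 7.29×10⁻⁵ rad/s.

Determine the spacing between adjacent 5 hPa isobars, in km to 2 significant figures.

220 km

Coriolis parameter at 32°N:
f = 2Ω sin φ = 2 × 7.29×10⁻⁵ × sin 32° = 7.73×10⁻⁵ s⁻¹
Geostrophic balance rearranged: |∂P/∂n| = f ρ V_g
|∂P/∂n| = 7.73×10⁻⁵ × 0.983 × 30.0 = 2.28×10⁻³ Pa/m
Isobar spacing: Δn = ΔP/|∂P/∂n| = 500 Pa / 2.28×10⁻³ Pa/m = 219446 m ≈ 220 km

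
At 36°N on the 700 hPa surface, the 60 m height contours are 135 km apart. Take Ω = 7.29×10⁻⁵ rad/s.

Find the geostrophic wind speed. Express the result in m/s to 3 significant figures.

Coriolis parameter at 36°N:
f = 2Ω sin φ = 2 × 7.29×10⁻⁵ × sin 36° = 8.57×10⁻⁵ s⁻¹
Height gradient: |∂Z/∂n| = 60 m / 135000 m = 4.44×10⁻⁴
On a pressure surface, geostrophic balance gives V_g = (g/f)|∂Z/∂n|:
V_g = 9.81 × 4.44×10⁻⁴ / 8.57×10⁻⁵ = 50.9 m/s

50.9 m/s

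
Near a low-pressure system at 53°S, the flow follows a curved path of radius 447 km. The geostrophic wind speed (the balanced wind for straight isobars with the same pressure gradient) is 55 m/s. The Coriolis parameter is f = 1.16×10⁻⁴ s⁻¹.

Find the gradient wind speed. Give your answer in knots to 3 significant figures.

Around a low, centrifugal force acts outward with Coriolis, so pressure-gradient force balances both:
(1/ρ)|∂P/∂n| = fV + V²/R  →  V² + fR·V − fR·V_g = 0
With fR = 1.16×10⁻⁴ × 447×10³ m = 51.9 m/s:
V = [−fR + √((fR)² + 4 fR V_g)]/2 = [−51.9 + √(51.9² + 4×51.9×55)]/2 = 33.4 m/s
Subgeostrophic (V < V_g = 55 m/s), as expected around a low.
Converting: 33.4 m/s × 1.944 = 65.0 knots

65.0 knots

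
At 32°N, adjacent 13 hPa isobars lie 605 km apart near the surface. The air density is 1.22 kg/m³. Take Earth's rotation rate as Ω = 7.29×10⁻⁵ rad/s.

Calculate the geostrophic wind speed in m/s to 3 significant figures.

22.8 m/s

Coriolis parameter at 32°N:
f = 2Ω sin φ = 2 × 7.29×10⁻⁵ × sin 32° = 7.73×10⁻⁵ s⁻¹
Pressure gradient: |∂P/∂n| = 1300 Pa / 605000 m = 2.15×10⁻³ Pa/m
Geostrophic balance (pressure-gradient force = Coriolis force):
V_g = (1/(fρ)) |∂P/∂n| = 2.15×10⁻³ / (7.73×10⁻⁵ × 1.22) = 22.8 m/s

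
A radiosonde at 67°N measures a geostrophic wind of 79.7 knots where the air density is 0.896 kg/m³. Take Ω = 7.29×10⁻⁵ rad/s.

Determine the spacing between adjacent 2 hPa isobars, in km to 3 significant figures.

40.6 km

Coriolis parameter at 67°N:
f = 2Ω sin φ = 2 × 7.29×10⁻⁵ × sin 67° = 1.34×10⁻⁴ s⁻¹
Wind speed in SI: 79.7 knots = 41.0 m/s
Geostrophic balance rearranged: |∂P/∂n| = f ρ V_g
|∂P/∂n| = 1.34×10⁻⁴ × 0.896 × 41.0 = 4.93×10⁻³ Pa/m
Isobar spacing: Δn = ΔP/|∂P/∂n| = 200 Pa / 4.93×10⁻³ Pa/m = 40564 m ≈ 40.6 km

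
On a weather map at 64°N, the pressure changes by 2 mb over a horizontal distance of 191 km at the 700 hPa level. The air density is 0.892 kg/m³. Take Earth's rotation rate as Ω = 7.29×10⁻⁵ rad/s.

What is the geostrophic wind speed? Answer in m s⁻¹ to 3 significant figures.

Coriolis parameter at 64°N:
f = 2Ω sin φ = 2 × 7.29×10⁻⁵ × sin 64° = 1.31×10⁻⁴ s⁻¹
Pressure gradient: |∂P/∂n| = 200 Pa / 191000 m = 1.05×10⁻³ Pa/m
Geostrophic balance (pressure-gradient force = Coriolis force):
V_g = (1/(fρ)) |∂P/∂n| = 1.05×10⁻³ / (1.31×10⁻⁴ × 0.892) = 8.96 m/s

8.96 m s⁻¹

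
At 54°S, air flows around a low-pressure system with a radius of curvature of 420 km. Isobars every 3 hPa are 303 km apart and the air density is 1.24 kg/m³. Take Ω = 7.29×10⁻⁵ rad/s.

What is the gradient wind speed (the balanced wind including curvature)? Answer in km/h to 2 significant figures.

Coriolis parameter at 54°S:
f = 2Ω sin φ = 2 × 7.29×10⁻⁵ × sin 54° = 1.18×10⁻⁴ s⁻¹
Pressure gradient: |∂P/∂n| = 300 Pa / 303000 m = 9.90×10⁻⁴ Pa/m
Geostrophic speed: V_g = |∂P/∂n|/(fρ) = 9.90×10⁻⁴/(1.18×10⁻⁴ × 1.24) = 6.77 m/s
Around a low, centrifugal force acts outward with Coriolis, so pressure-gradient force balances both:
(1/ρ)|∂P/∂n| = fV + V²/R  →  V² + fR·V − fR·V_g = 0
With fR = 1.18×10⁻⁴ × 420×10³ m = 49.5 m/s:
V = [−fR + √((fR)² + 4 fR V_g)]/2 = [−49.5 + √(49.5² + 4×49.5×6.77)]/2 = 6.03 m/s
Subgeostrophic (V < V_g = 6.77 m/s), as expected around a low.
Converting: 6.03 m/s × 3.6 = 22 km/h

22 km/h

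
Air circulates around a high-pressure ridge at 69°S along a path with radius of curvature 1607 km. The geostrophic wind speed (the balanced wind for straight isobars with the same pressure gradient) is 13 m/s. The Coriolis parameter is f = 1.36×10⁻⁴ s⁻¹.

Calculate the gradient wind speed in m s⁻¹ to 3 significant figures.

13.9 m s⁻¹

Around a high, pressure-gradient force acts outward with centrifugal, so Coriolis balances both:
fV = (1/ρ)|∂P/∂n| + V²/R  →  V² − fR·V + fR·V_g = 0
With fR = 1.36×10⁻⁴ × 1607×10³ m = 219 m/s:
V = [fR − √((fR)² − 4 fR V_g)]/2 = [219 − √(219² − 4×219×13)]/2 = 13.9 m/s
Supergeostrophic (V > V_g = 13 m/s), as expected around a high.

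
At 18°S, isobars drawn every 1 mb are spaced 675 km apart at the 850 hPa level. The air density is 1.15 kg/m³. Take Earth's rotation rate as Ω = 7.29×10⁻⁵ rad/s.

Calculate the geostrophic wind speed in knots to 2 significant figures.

Coriolis parameter at 18°S:
f = 2Ω sin φ = 2 × 7.29×10⁻⁵ × sin 18° = 4.51×10⁻⁵ s⁻¹
Pressure gradient: |∂P/∂n| = 100 Pa / 675000 m = 1.48×10⁻⁴ Pa/m
Geostrophic balance (pressure-gradient force = Coriolis force):
V_g = (1/(fρ)) |∂P/∂n| = 1.48×10⁻⁴ / (4.51×10⁻⁵ × 1.15) = 2.86 m/s
Converting: 2.86 m/s × 1.944 = 5.6 knots

5.6 knots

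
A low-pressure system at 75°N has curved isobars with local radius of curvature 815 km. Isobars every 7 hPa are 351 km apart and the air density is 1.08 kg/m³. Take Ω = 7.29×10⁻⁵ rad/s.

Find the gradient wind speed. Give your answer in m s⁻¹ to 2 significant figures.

12 m s⁻¹

Coriolis parameter at 75°N:
f = 2Ω sin φ = 2 × 7.29×10⁻⁵ × sin 75° = 1.41×10⁻⁴ s⁻¹
Pressure gradient: |∂P/∂n| = 700 Pa / 351000 m = 1.99×10⁻³ Pa/m
Geostrophic speed: V_g = |∂P/∂n|/(fρ) = 1.99×10⁻³/(1.41×10⁻⁴ × 1.08) = 13.1 m/s
Around a low, centrifugal force acts outward with Coriolis, so pressure-gradient force balances both:
(1/ρ)|∂P/∂n| = fV + V²/R  →  V² + fR·V − fR·V_g = 0
With fR = 1.41×10⁻⁴ × 815×10³ m = 115 m/s:
V = [−fR + √((fR)² + 4 fR V_g)]/2 = [−115 + √(115² + 4×115×13.1)]/2 = 11.9 m/s
Subgeostrophic (V < V_g = 13.1 m/s), as expected around a low.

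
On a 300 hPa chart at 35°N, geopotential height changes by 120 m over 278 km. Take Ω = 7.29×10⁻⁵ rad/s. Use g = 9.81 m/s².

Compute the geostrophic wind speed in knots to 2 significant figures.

98 knots

Coriolis parameter at 35°N:
f = 2Ω sin φ = 2 × 7.29×10⁻⁵ × sin 35° = 8.36×10⁻⁵ s⁻¹
Height gradient: |∂Z/∂n| = 120 m / 278000 m = 4.32×10⁻⁴
On a pressure surface, geostrophic balance gives V_g = (g/f)|∂Z/∂n|:
V_g = 9.81 × 4.32×10⁻⁴ / 8.36×10⁻⁵ = 50.6 m/s
Converting: 50.6 m/s × 1.944 = 98 knots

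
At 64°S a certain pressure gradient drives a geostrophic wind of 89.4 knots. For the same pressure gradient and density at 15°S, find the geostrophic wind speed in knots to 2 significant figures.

With the same pressure gradient and density, V_g ∝ 1/f ∝ 1/sin φ.
V₂ = V₁ · sin φ₁ / sin φ₂ = 89.4 × sin 64° / sin 15°
V₂ = 89.4 × 0.8988/0.2588 = 310 knots

310 knots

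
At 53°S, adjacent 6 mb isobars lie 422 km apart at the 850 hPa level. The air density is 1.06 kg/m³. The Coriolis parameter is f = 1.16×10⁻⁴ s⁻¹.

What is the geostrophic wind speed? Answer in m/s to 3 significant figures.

11.6 m/s

Pressure gradient: |∂P/∂n| = 600 Pa / 422000 m = 1.42×10⁻³ Pa/m
Geostrophic balance (pressure-gradient force = Coriolis force):
V_g = (1/(fρ)) |∂P/∂n| = 1.42×10⁻³ / (1.16×10⁻⁴ × 1.06) = 11.6 m/s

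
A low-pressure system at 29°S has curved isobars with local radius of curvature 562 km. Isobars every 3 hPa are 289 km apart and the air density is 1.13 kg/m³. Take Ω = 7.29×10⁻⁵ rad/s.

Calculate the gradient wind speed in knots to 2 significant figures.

20 knots

Coriolis parameter at 29°S:
f = 2Ω sin φ = 2 × 7.29×10⁻⁵ × sin 29° = 7.07×10⁻⁵ s⁻¹
Pressure gradient: |∂P/∂n| = 300 Pa / 289000 m = 1.04×10⁻³ Pa/m
Geostrophic speed: V_g = |∂P/∂n|/(fρ) = 1.04×10⁻³/(7.07×10⁻⁵ × 1.13) = 13.0 m/s
Around a low, centrifugal force acts outward with Coriolis, so pressure-gradient force balances both:
(1/ρ)|∂P/∂n| = fV + V²/R  →  V² + fR·V − fR·V_g = 0
With fR = 7.07×10⁻⁵ × 562×10³ m = 39.7 m/s:
V = [−fR + √((fR)² + 4 fR V_g)]/2 = [−39.7 + √(39.7² + 4×39.7×13)]/2 = 10.3 m/s
Subgeostrophic (V < V_g = 13 m/s), as expected around a low.
Converting: 10.3 m/s × 1.944 = 20 knots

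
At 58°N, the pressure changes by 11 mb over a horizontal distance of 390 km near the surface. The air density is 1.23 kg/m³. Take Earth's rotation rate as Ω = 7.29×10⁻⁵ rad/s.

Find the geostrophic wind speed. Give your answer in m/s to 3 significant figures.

18.5 m/s

Coriolis parameter at 58°N:
f = 2Ω sin φ = 2 × 7.29×10⁻⁵ × sin 58° = 1.24×10⁻⁴ s⁻¹
Pressure gradient: |∂P/∂n| = 1100 Pa / 390000 m = 2.82×10⁻³ Pa/m
Geostrophic balance (pressure-gradient force = Coriolis force):
V_g = (1/(fρ)) |∂P/∂n| = 2.82×10⁻³ / (1.24×10⁻⁴ × 1.23) = 18.5 m/s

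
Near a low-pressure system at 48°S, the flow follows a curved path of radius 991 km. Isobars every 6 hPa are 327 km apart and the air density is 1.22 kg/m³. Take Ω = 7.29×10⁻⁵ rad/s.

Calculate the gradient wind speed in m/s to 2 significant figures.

Coriolis parameter at 48°S:
f = 2Ω sin φ = 2 × 7.29×10⁻⁵ × sin 48° = 1.08×10⁻⁴ s⁻¹
Pressure gradient: |∂P/∂n| = 600 Pa / 327000 m = 1.83×10⁻³ Pa/m
Geostrophic speed: V_g = |∂P/∂n|/(fρ) = 1.83×10⁻³/(1.08×10⁻⁴ × 1.22) = 13.9 m/s
Around a low, centrifugal force acts outward with Coriolis, so pressure-gradient force balances both:
(1/ρ)|∂P/∂n| = fV + V²/R  →  V² + fR·V − fR·V_g = 0
With fR = 1.08×10⁻⁴ × 991×10³ m = 107 m/s:
V = [−fR + √((fR)² + 4 fR V_g)]/2 = [−107 + √(107² + 4×107×13.9)]/2 = 12.4 m/s
Subgeostrophic (V < V_g = 13.9 m/s), as expected around a low.

12 m/s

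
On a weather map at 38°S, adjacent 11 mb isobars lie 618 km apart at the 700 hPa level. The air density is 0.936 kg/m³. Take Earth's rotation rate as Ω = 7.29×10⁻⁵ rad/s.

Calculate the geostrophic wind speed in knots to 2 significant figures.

Coriolis parameter at 38°S:
f = 2Ω sin φ = 2 × 7.29×10⁻⁵ × sin 38° = 8.98×10⁻⁵ s⁻¹
Pressure gradient: |∂P/∂n| = 1100 Pa / 618000 m = 1.78×10⁻³ Pa/m
Geostrophic balance (pressure-gradient force = Coriolis force):
V_g = (1/(fρ)) |∂P/∂n| = 1.78×10⁻³ / (8.98×10⁻⁵ × 0.936) = 21.2 m/s
Converting: 21.2 m/s × 1.944 = 41 knots

41 knots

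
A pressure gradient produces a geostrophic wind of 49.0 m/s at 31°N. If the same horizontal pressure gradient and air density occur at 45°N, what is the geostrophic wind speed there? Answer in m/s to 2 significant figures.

With the same pressure gradient and density, V_g ∝ 1/f ∝ 1/sin φ.
V₂ = V₁ · sin φ₁ / sin φ₂ = 49.0 × sin 31° / sin 45°
V₂ = 49.0 × 0.5150/0.7071 = 36 m/s

36 m/s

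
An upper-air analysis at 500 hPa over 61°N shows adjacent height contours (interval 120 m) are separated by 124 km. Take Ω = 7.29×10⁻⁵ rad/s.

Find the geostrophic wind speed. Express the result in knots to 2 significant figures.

Coriolis parameter at 61°N:
f = 2Ω sin φ = 2 × 7.29×10⁻⁵ × sin 61° = 1.28×10⁻⁴ s⁻¹
Height gradient: |∂Z/∂n| = 120 m / 124000 m = 9.68×10⁻⁴
On a pressure surface, geostrophic balance gives V_g = (g/f)|∂Z/∂n|:
V_g = 9.81 × 9.68×10⁻⁴ / 1.28×10⁻⁴ = 74.4 m/s
Converting: 74.4 m/s × 1.944 = 140 knots

140 knots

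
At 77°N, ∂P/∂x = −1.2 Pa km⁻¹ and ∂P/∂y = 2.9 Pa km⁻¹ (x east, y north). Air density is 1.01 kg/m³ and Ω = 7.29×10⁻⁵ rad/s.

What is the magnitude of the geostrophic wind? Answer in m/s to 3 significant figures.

Coriolis parameter at 77°N:
f = 2Ω sin φ = 2 × 7.29×10⁻⁵ × sin 77° = 1.42×10⁻⁴ s⁻¹
Component geostrophic relations (x east, y north):
u_g = −(1/(fρ)) ∂P/∂y,  v_g = (1/(fρ)) ∂P/∂x
u_g = −(2.9×10⁻³)/(1.42×10⁻⁴ × 1.01) = −20.2 m/s;  v_g = (−1.2×10⁻³)/(1.42×10⁻⁴ × 1.01) = −8.36 m/s
|V_g| = √(u_g² + v_g²) = 21.9 m/s

21.9 m/s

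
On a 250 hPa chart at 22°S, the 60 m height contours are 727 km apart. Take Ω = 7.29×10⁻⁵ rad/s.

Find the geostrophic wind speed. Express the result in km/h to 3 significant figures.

53.4 km/h

Coriolis parameter at 22°S:
f = 2Ω sin φ = 2 × 7.29×10⁻⁵ × sin 22° = 5.46×10⁻⁵ s⁻¹
Height gradient: |∂Z/∂n| = 60 m / 727000 m = 8.25×10⁻⁵
On a pressure surface, geostrophic balance gives V_g = (g/f)|∂Z/∂n|:
V_g = 9.81 × 8.25×10⁻⁵ / 5.46×10⁻⁵ = 14.8 m/s
Converting: 14.8 m/s × 3.6 = 53.4 km/h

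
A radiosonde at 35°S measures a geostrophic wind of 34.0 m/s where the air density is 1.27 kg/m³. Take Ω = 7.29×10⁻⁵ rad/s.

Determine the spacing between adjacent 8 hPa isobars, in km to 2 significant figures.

Coriolis parameter at 35°S:
f = 2Ω sin φ = 2 × 7.29×10⁻⁵ × sin 35° = 8.36×10⁻⁵ s⁻¹
Geostrophic balance rearranged: |∂P/∂n| = f ρ V_g
|∂P/∂n| = 8.36×10⁻⁵ × 1.27 × 34.0 = 3.61×10⁻³ Pa/m
Isobar spacing: Δn = ΔP/|∂P/∂n| = 800 Pa / 3.61×10⁻³ Pa/m = 221543 m ≈ 220 km

220 km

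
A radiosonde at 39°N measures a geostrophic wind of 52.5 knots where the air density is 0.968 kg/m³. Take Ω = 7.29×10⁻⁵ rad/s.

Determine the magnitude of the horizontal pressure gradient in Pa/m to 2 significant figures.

2.4×10⁻³ Pa/m

Coriolis parameter at 39°N:
f = 2Ω sin φ = 2 × 7.29×10⁻⁵ × sin 39° = 9.18×10⁻⁵ s⁻¹
Wind speed in SI: 52.5 knots = 27.0 m/s
Geostrophic balance rearranged: |∂P/∂n| = f ρ V_g
|∂P/∂n| = 9.18×10⁻⁵ × 0.968 × 27.0 = 2.40×10⁻³ Pa/m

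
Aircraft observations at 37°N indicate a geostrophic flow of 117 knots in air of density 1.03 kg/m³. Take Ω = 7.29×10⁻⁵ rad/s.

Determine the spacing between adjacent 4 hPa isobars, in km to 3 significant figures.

Coriolis parameter at 37°N:
f = 2Ω sin φ = 2 × 7.29×10⁻⁵ × sin 37° = 8.77×10⁻⁵ s⁻¹
Wind speed in SI: 117 knots = 60.2 m/s
Geostrophic balance rearranged: |∂P/∂n| = f ρ V_g
|∂P/∂n| = 8.77×10⁻⁵ × 1.03 × 60.2 = 5.44×10⁻³ Pa/m
Isobar spacing: Δn = ΔP/|∂P/∂n| = 400 Pa / 5.44×10⁻³ Pa/m = 73532 m ≈ 73.5 km

73.5 km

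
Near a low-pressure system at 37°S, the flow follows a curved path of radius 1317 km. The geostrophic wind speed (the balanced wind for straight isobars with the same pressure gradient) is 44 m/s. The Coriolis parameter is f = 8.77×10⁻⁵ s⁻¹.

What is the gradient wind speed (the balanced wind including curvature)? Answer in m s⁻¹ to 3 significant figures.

Around a low, centrifugal force acts outward with Coriolis, so pressure-gradient force balances both:
(1/ρ)|∂P/∂n| = fV + V²/R  →  V² + fR·V − fR·V_g = 0
With fR = 8.77×10⁻⁵ × 1317×10³ m = 116 m/s:
V = [−fR + √((fR)² + 4 fR V_g)]/2 = [−116 + √(116² + 4×116×44)]/2 = 34 m/s
Subgeostrophic (V < V_g = 44 m/s), as expected around a low.

34.0 m s⁻¹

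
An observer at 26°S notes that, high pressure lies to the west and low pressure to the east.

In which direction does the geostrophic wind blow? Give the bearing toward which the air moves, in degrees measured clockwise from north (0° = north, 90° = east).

000°

The pressure-gradient force points toward the east (bearing 090°).
Geostrophic balance: in the Southern Hemisphere the Coriolis force deflects motion to the left, so the geostrophic wind blows 90° to the left of the pressure-gradient force (low pressure on the right).
Rotating 090° by 90° counterclockwise gives 000° — the wind blows toward the north.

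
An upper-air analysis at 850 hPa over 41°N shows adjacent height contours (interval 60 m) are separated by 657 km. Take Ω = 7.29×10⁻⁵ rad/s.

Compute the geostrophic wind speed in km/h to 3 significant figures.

Coriolis parameter at 41°N:
f = 2Ω sin φ = 2 × 7.29×10⁻⁵ × sin 41° = 9.57×10⁻⁵ s⁻¹
Height gradient: |∂Z/∂n| = 60 m / 657000 m = 9.13×10⁻⁵
On a pressure surface, geostrophic balance gives V_g = (g/f)|∂Z/∂n|:
V_g = 9.81 × 9.13×10⁻⁵ / 9.57×10⁻⁵ = 9.37 m/s
Converting: 9.37 m/s × 3.6 = 33.7 km/h

33.7 km/h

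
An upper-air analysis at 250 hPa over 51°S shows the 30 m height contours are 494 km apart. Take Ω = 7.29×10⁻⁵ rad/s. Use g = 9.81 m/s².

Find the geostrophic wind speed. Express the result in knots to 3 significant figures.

10.2 knots

Coriolis parameter at 51°S:
f = 2Ω sin φ = 2 × 7.29×10⁻⁵ × sin 51° = 1.13×10⁻⁴ s⁻¹
Height gradient: |∂Z/∂n| = 30 m / 494000 m = 6.07×10⁻⁵
On a pressure surface, geostrophic balance gives V_g = (g/f)|∂Z/∂n|:
V_g = 9.81 × 6.07×10⁻⁵ / 1.13×10⁻⁴ = 5.26 m/s
Converting: 5.26 m/s × 1.944 = 10.2 knots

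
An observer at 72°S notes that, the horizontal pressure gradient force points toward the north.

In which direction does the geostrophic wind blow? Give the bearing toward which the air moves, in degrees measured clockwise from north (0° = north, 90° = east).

The pressure-gradient force points toward the north (bearing 000°).
Geostrophic balance: in the Southern Hemisphere the Coriolis force deflects motion to the left, so the geostrophic wind blows 90° to the left of the pressure-gradient force (low pressure on the right).
Rotating 000° by 90° counterclockwise gives 270° — the wind blows toward the west.

270°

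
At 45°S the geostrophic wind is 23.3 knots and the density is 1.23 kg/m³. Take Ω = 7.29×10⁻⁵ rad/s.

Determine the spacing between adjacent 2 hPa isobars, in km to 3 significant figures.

Coriolis parameter at 45°S:
f = 2Ω sin φ = 2 × 7.29×10⁻⁵ × sin 45° = 1.03×10⁻⁴ s⁻¹
Wind speed in SI: 23.3 knots = 12.0 m/s
Geostrophic balance rearranged: |∂P/∂n| = f ρ V_g
|∂P/∂n| = 1.03×10⁻⁴ × 1.23 × 12.0 = 1.52×10⁻³ Pa/m
Isobar spacing: Δn = ΔP/|∂P/∂n| = 200 Pa / 1.52×10⁻³ Pa/m = 131580 m ≈ 132 km

132 km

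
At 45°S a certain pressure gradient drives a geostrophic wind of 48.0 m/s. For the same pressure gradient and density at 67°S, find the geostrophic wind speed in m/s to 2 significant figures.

37 m/s

With the same pressure gradient and density, V_g ∝ 1/f ∝ 1/sin φ.
V₂ = V₁ · sin φ₁ / sin φ₂ = 48.0 × sin 45° / sin 67°
V₂ = 48.0 × 0.7071/0.9205 = 37 m/s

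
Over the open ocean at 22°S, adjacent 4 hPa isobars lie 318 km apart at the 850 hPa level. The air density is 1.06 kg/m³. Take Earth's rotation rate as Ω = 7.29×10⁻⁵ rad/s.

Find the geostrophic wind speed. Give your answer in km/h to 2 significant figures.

78 km/h

Coriolis parameter at 22°S:
f = 2Ω sin φ = 2 × 7.29×10⁻⁵ × sin 22° = 5.46×10⁻⁵ s⁻¹
Pressure gradient: |∂P/∂n| = 400 Pa / 318000 m = 1.26×10⁻³ Pa/m
Geostrophic balance (pressure-gradient force = Coriolis force):
V_g = (1/(fρ)) |∂P/∂n| = 1.26×10⁻³ / (5.46×10⁻⁵ × 1.06) = 21.7 m/s
Converting: 21.7 m/s × 3.6 = 78 km/h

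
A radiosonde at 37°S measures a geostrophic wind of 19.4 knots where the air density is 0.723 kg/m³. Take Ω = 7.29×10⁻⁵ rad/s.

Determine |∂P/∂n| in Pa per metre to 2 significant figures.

6.3×10⁻⁴ Pa/m

Coriolis parameter at 37°S:
f = 2Ω sin φ = 2 × 7.29×10⁻⁵ × sin 37° = 8.77×10⁻⁵ s⁻¹
Wind speed in SI: 19.4 knots = 9.98 m/s
Geostrophic balance rearranged: |∂P/∂n| = f ρ V_g
|∂P/∂n| = 8.77×10⁻⁵ × 0.723 × 9.98 = 6.33×10⁻⁴ Pa/m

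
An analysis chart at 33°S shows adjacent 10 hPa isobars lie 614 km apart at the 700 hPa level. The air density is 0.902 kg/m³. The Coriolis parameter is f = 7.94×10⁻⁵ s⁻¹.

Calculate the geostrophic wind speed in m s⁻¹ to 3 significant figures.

22.7 m s⁻¹

Pressure gradient: |∂P/∂n| = 1000 Pa / 614000 m = 1.63×10⁻³ Pa/m
Geostrophic balance (pressure-gradient force = Coriolis force):
V_g = (1/(fρ)) |∂P/∂n| = 1.63×10⁻³ / (7.94×10⁻⁵ × 0.902) = 22.7 m/s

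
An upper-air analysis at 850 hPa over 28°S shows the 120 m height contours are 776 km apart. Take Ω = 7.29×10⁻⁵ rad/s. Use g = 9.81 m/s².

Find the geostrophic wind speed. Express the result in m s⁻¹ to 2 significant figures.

22 m s⁻¹

Coriolis parameter at 28°S:
f = 2Ω sin φ = 2 × 7.29×10⁻⁵ × sin 28° = 6.84×10⁻⁵ s⁻¹
Height gradient: |∂Z/∂n| = 120 m / 776000 m = 1.55×10⁻⁴
On a pressure surface, geostrophic balance gives V_g = (g/f)|∂Z/∂n|:
V_g = 9.81 × 1.55×10⁻⁴ / 6.84×10⁻⁵ = 22.2 m/s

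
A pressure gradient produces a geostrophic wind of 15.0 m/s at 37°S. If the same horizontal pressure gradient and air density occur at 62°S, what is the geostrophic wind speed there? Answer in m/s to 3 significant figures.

With the same pressure gradient and density, V_g ∝ 1/f ∝ 1/sin φ.
V₂ = V₁ · sin φ₁ / sin φ₂ = 15.0 × sin 37° / sin 62°
V₂ = 15.0 × 0.6018/0.8829 = 10.2 m/s

10.2 m/s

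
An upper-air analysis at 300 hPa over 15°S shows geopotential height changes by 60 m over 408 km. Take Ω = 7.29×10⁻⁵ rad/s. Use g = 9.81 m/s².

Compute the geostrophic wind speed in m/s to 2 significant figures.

38 m/s

Coriolis parameter at 15°S:
f = 2Ω sin φ = 2 × 7.29×10⁻⁵ × sin 15° = 3.77×10⁻⁵ s⁻¹
Height gradient: |∂Z/∂n| = 60 m / 408000 m = 1.47×10⁻⁴
On a pressure surface, geostrophic balance gives V_g = (g/f)|∂Z/∂n|:
V_g = 9.81 × 1.47×10⁻⁴ / 3.77×10⁻⁵ = 38.2 m/s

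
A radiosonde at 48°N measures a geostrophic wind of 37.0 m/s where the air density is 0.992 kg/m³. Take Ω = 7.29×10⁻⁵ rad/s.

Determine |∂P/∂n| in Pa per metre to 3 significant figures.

3.98×10⁻³ Pa/m

Coriolis parameter at 48°N:
f = 2Ω sin φ = 2 × 7.29×10⁻⁵ × sin 48° = 1.08×10⁻⁴ s⁻¹
Geostrophic balance rearranged: |∂P/∂n| = f ρ V_g
|∂P/∂n| = 1.08×10⁻⁴ × 0.992 × 37.0 = 3.98×10⁻³ Pa/m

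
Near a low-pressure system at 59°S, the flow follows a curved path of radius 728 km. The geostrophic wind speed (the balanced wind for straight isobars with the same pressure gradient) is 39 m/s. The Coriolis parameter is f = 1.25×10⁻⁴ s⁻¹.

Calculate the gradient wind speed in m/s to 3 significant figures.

Around a low, centrifugal force acts outward with Coriolis, so pressure-gradient force balances both:
(1/ρ)|∂P/∂n| = fV + V²/R  →  V² + fR·V − fR·V_g = 0
With fR = 1.25×10⁻⁴ × 728×10³ m = 91.0 m/s:
V = [−fR + √((fR)² + 4 fR V_g)]/2 = [−91.0 + √(91.0² + 4×91.0×39)]/2 = 29.5 m/s
Subgeostrophic (V < V_g = 39 m/s), as expected around a low.

29.5 m/s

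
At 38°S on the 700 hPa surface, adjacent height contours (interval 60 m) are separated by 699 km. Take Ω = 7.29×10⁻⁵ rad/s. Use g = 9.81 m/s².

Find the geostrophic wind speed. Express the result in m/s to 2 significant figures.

9.4 m/s

Coriolis parameter at 38°S:
f = 2Ω sin φ = 2 × 7.29×10⁻⁵ × sin 38° = 8.98×10⁻⁵ s⁻¹
Height gradient: |∂Z/∂n| = 60 m / 699000 m = 8.58×10⁻⁵
On a pressure surface, geostrophic balance gives V_g = (g/f)|∂Z/∂n|:
V_g = 9.81 × 8.58×10⁻⁵ / 8.98×10⁻⁵ = 9.38 m/s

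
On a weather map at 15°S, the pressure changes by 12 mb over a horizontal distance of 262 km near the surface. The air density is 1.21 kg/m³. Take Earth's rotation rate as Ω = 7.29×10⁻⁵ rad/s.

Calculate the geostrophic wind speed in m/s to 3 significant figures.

100 m/s

Coriolis parameter at 15°S:
f = 2Ω sin φ = 2 × 7.29×10⁻⁵ × sin 15° = 3.77×10⁻⁵ s⁻¹
Pressure gradient: |∂P/∂n| = 1200 Pa / 262000 m = 4.58×10⁻³ Pa/m
Geostrophic balance (pressure-gradient force = Coriolis force):
V_g = (1/(fρ)) |∂P/∂n| = 4.58×10⁻³ / (3.77×10⁻⁵ × 1.21) = 100 m/s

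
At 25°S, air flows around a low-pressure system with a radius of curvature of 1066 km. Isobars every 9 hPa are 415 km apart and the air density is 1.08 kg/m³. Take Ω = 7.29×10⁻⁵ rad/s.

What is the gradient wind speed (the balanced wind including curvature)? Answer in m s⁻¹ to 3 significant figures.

Coriolis parameter at 25°S:
f = 2Ω sin φ = 2 × 7.29×10⁻⁵ × sin 25° = 6.16×10⁻⁵ s⁻¹
Pressure gradient: |∂P/∂n| = 900 Pa / 415000 m = 2.17×10⁻³ Pa/m
Geostrophic speed: V_g = |∂P/∂n|/(fρ) = 2.17×10⁻³/(6.16×10⁻⁵ × 1.08) = 32.6 m/s
Around a low, centrifugal force acts outward with Coriolis, so pressure-gradient force balances both:
(1/ρ)|∂P/∂n| = fV + V²/R  →  V² + fR·V − fR·V_g = 0
With fR = 6.16×10⁻⁵ × 1066×10³ m = 65.7 m/s:
V = [−fR + √((fR)² + 4 fR V_g)]/2 = [−65.7 + √(65.7² + 4×65.7×32.6)]/2 = 23.9 m/s
Subgeostrophic (V < V_g = 32.6 m/s), as expected around a low.

23.9 m s⁻¹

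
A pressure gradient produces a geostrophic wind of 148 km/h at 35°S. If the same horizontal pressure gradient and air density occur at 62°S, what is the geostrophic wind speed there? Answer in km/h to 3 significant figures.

With the same pressure gradient and density, V_g ∝ 1/f ∝ 1/sin φ.
V₂ = V₁ · sin φ₁ / sin φ₂ = 148 × sin 35° / sin 62°
V₂ = 148 × 0.5736/0.8829 = 96.1 km/h

96.1 km/h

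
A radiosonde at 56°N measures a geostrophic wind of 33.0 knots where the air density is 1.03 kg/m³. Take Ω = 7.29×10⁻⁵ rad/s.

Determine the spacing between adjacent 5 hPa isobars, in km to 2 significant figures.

Coriolis parameter at 56°N:
f = 2Ω sin φ = 2 × 7.29×10⁻⁵ × sin 56° = 1.21×10⁻⁴ s⁻¹
Wind speed in SI: 33.0 knots = 17.0 m/s
Geostrophic balance rearranged: |∂P/∂n| = f ρ V_g
|∂P/∂n| = 1.21×10⁻⁴ × 1.03 × 17.0 = 2.11×10⁻³ Pa/m
Isobar spacing: Δn = ΔP/|∂P/∂n| = 500 Pa / 2.11×10⁻³ Pa/m = 236564 m ≈ 240 km

240 km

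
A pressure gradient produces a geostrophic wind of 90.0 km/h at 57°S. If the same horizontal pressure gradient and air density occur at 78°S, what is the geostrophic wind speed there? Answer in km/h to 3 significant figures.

With the same pressure gradient and density, V_g ∝ 1/f ∝ 1/sin φ.
V₂ = V₁ · sin φ₁ / sin φ₂ = 90.0 × sin 57° / sin 78°
V₂ = 90.0 × 0.8387/0.9781 = 77.2 km/h

77.2 km/h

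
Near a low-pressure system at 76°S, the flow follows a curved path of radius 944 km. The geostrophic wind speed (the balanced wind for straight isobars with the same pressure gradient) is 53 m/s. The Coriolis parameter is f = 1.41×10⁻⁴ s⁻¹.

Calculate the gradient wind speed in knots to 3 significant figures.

Around a low, centrifugal force acts outward with Coriolis, so pressure-gradient force balances both:
(1/ρ)|∂P/∂n| = fV + V²/R  →  V² + fR·V − fR·V_g = 0
With fR = 1.41×10⁻⁴ × 944×10³ m = 133 m/s:
V = [−fR + √((fR)² + 4 fR V_g)]/2 = [−133 + √(133² + 4×133×53)]/2 = 40.6 m/s
Subgeostrophic (V < V_g = 53 m/s), as expected around a low.
Converting: 40.6 m/s × 1.944 = 78.9 knots

78.9 knots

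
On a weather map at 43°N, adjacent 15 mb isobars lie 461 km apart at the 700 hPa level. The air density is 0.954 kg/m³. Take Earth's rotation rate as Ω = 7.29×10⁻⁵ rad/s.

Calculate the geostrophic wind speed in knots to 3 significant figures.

66.7 knots

Coriolis parameter at 43°N:
f = 2Ω sin φ = 2 × 7.29×10⁻⁵ × sin 43° = 9.94×10⁻⁵ s⁻¹
Pressure gradient: |∂P/∂n| = 1500 Pa / 461000 m = 3.25×10⁻³ Pa/m
Geostrophic balance (pressure-gradient force = Coriolis force):
V_g = (1/(fρ)) |∂P/∂n| = 3.25×10⁻³ / (9.94×10⁻⁵ × 0.954) = 34.3 m/s
Converting: 34.3 m/s × 1.944 = 66.7 knots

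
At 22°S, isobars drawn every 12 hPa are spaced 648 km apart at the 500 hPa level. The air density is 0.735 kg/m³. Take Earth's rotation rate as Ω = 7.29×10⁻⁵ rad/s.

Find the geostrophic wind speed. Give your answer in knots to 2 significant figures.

90 knots

Coriolis parameter at 22°S:
f = 2Ω sin φ = 2 × 7.29×10⁻⁵ × sin 22° = 5.46×10⁻⁵ s⁻¹
Pressure gradient: |∂P/∂n| = 1200 Pa / 648000 m = 1.85×10⁻³ Pa/m
Geostrophic balance (pressure-gradient force = Coriolis force):
V_g = (1/(fρ)) |∂P/∂n| = 1.85×10⁻³ / (5.46×10⁻⁵ × 0.735) = 46.1 m/s
Converting: 46.1 m/s × 1.944 = 90 knots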